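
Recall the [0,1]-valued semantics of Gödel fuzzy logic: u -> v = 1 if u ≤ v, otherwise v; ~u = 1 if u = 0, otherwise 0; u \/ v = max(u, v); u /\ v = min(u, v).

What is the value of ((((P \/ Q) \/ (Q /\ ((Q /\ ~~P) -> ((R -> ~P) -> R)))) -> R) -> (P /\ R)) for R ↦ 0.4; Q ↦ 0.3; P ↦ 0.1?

0.10

(P \/ Q) = max(0.1, 0.3) = 0.3
~P: Gödel ¬ of 0.1 = 0 (operand ≠ 0)
~~P: Gödel ¬ of 0 = 1 (operand is 0)
(Q /\ ~~P) = min(0.3, 1) = 0.3
~P: Gödel ¬ of 0.1 = 0 (operand ≠ 0)
(R -> ~P): 0.4 > 0, so result = 0
((R -> ~P) -> R): 0 ≤ 0.4, so result = 1
((Q /\ ~~P) -> ((R -> ~P) -> R)): 0.3 ≤ 1, so result = 1
(Q /\ ((Q /\ ~~P) -> ((R -> ~P) -> R))) = min(0.3, 1) = 0.3
((P \/ Q) \/ (Q /\ ((Q /\ ~~P) -> ((R -> ~P) -> R)))) = max(0.3, 0.3) = 0.3
(((P \/ Q) \/ (Q /\ ((Q /\ ~~P) -> ((R -> ~P) -> R)))) -> R): 0.3 ≤ 0.4, so result = 1
(P /\ R) = min(0.1, 0.4) = 0.1
((((P \/ Q) \/ (Q /\ ((Q /\ ~~P) -> ((R -> ~P) -> R)))) -> R) -> (P /\ R)): 1 > 0.1, so result = 0.1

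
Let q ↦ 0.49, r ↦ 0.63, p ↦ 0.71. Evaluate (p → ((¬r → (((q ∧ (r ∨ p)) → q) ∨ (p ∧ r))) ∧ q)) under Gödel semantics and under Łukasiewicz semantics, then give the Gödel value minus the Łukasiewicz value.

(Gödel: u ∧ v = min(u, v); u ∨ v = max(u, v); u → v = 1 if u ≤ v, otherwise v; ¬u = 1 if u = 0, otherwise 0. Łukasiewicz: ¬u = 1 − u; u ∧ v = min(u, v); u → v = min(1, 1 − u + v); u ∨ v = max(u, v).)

-0.29

Gödel evaluation:
  ¬r: Gödel ¬ of 0.63 = 0 (operand ≠ 0)
  (r ∨ p) = max(0.63, 0.71) = 0.71
  (q ∧ (r ∨ p)) = min(0.49, 0.71) = 0.49
  ((q ∧ (r ∨ p)) → q): 0.49 ≤ 0.49, so result = 1
  (p ∧ r) = min(0.71, 0.63) = 0.63
  (((q ∧ (r ∨ p)) → q) ∨ (p ∧ r)) = max(1, 0.63) = 1
  (¬r → (((q ∧ (r ∨ p)) → q) ∨ (p ∧ r))): 0 ≤ 1, so result = 1
  ((¬r → (((q ∧ (r ∨ p)) → q) ∨ (p ∧ r))) ∧ q) = min(1, 0.49) = 0.49
  (p → ((¬r → (((q ∧ (r ∨ p)) → q) ∨ (p ∧ r))) ∧ q)): 0.71 > 0.49, so result = 0.49
  Gödel value = 0.49
Łukasiewicz evaluation:
  ¬r: Łukasiewicz ¬ gives 1 − 0.63 = 0.37
  (r ∨ p) = max(0.63, 0.71) = 0.71
  (q ∧ (r ∨ p)) = min(0.49, 0.71) = 0.49
  ((q ∧ (r ∨ p)) → q): min(1, 1 − 0.49 + 0.49) = 1
  (p ∧ r) = min(0.71, 0.63) = 0.63
  (((q ∧ (r ∨ p)) → q) ∨ (p ∧ r)) = max(1, 0.63) = 1
  (¬r → (((q ∧ (r ∨ p)) → q) ∨ (p ∧ r))): min(1, 1 − 0.37 + 1) = 1
  ((¬r → (((q ∧ (r ∨ p)) → q) ∨ (p ∧ r))) ∧ q) = min(1, 0.49) = 0.49
  (p → ((¬r → (((q ∧ (r ∨ p)) → q) ∨ (p ∧ r))) ∧ q)): min(1, 1 − 0.71 + 0.49) = 0.78
  Łukasiewicz value = 0.78
Difference: 0.49 − 0.78 = -0.29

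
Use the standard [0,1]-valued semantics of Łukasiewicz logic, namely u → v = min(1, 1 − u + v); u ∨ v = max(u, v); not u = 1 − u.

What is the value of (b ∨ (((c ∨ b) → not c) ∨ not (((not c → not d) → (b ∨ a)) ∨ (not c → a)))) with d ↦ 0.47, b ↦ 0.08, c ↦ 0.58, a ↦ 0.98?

0.84

(c ∨ b) = max(0.58, 0.08) = 0.58
not c: Łukasiewicz ¬ gives 1 − 0.58 = 0.42
((c ∨ b) → not c): min(1, 1 − 0.58 + 0.42) = 0.84
not c: Łukasiewicz ¬ gives 1 − 0.58 = 0.42
not d: Łukasiewicz ¬ gives 1 − 0.47 = 0.53
(not c → not d): min(1, 1 − 0.42 + 0.53) = 1
(b ∨ a) = max(0.08, 0.98) = 0.98
((not c → not d) → (b ∨ a)): min(1, 1 − 1 + 0.98) = 0.98
not c: Łukasiewicz ¬ gives 1 − 0.58 = 0.42
(not c → a): min(1, 1 − 0.42 + 0.98) = 1
(((not c → not d) → (b ∨ a)) ∨ (not c → a)) = max(0.98, 1) = 1
not (((not c → not d) → (b ∨ a)) ∨ (not c → a)): Łukasiewicz ¬ gives 1 − 1 = 0
(((c ∨ b) → not c) ∨ not (((not c → not d) → (b ∨ a)) ∨ (not c → a))) = max(0.84, 0) = 0.84
(b ∨ (((c ∨ b) → not c) ∨ not (((not c → not d) → (b ∨ a)) ∨ (not c → a)))) = max(0.08, 0.84) = 0.84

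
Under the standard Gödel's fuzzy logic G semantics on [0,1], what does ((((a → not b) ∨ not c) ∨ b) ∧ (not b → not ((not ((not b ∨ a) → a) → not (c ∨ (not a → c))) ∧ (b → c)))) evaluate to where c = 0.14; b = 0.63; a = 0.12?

not b: Gödel ¬ of 0.63 = 0 (operand ≠ 0)
(a → not b): 0.12 > 0, so result = 0
not c: Gödel ¬ of 0.14 = 0 (operand ≠ 0)
((a → not b) ∨ not c) = max(0, 0) = 0
(((a → not b) ∨ not c) ∨ b) = max(0, 0.63) = 0.63
not b: Gödel ¬ of 0.63 = 0 (operand ≠ 0)
not b: Gödel ¬ of 0.63 = 0 (operand ≠ 0)
(not b ∨ a) = max(0, 0.12) = 0.12
((not b ∨ a) → a): 0.12 ≤ 0.12, so result = 1
not ((not b ∨ a) → a): Gödel ¬ of 1 = 0 (operand ≠ 0)
not a: Gödel ¬ of 0.12 = 0 (operand ≠ 0)
(not a → c): 0 ≤ 0.14, so result = 1
(c ∨ (not a → c)) = max(0.14, 1) = 1
not (c ∨ (not a → c)): Gödel ¬ of 1 = 0 (operand ≠ 0)
(not ((not b ∨ a) → a) → not (c ∨ (not a → c))): 0 ≤ 0, so result = 1
(b → c): 0.63 > 0.14, so result = 0.14
((not ((not b ∨ a) → a) → not (c ∨ (not a → c))) ∧ (b → c)) = min(1, 0.14) = 0.14
not ((not ((not b ∨ a) → a) → not (c ∨ (not a → c))) ∧ (b → c)): Gödel ¬ of 0.14 = 0 (operand ≠ 0)
(not b → not ((not ((not b ∨ a) → a) → not (c ∨ (not a → c))) ∧ (b → c))): 0 ≤ 0, so result = 1
((((a → not b) ∨ not c) ∨ b) ∧ (not b → not ((not ((not b ∨ a) → a) → not (c ∨ (not a → c))) ∧ (b → c)))) = min(0.63, 1) = 0.63

0.63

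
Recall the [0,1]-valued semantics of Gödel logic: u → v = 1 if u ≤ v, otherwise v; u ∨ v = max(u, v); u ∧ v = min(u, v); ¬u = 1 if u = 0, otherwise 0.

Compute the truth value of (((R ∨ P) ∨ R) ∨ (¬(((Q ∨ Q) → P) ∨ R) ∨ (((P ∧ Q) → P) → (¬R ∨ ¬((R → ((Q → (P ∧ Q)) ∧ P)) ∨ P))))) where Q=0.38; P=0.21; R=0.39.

0.39

(R ∨ P) = max(0.39, 0.21) = 0.39
((R ∨ P) ∨ R) = max(0.39, 0.39) = 0.39
(Q ∨ Q) = max(0.38, 0.38) = 0.38
((Q ∨ Q) → P): 0.38 > 0.21, so result = 0.21
(((Q ∨ Q) → P) ∨ R) = max(0.21, 0.39) = 0.39
¬(((Q ∨ Q) → P) ∨ R): Gödel ¬ of 0.39 = 0 (operand ≠ 0)
(P ∧ Q) = min(0.21, 0.38) = 0.21
((P ∧ Q) → P): 0.21 ≤ 0.21, so result = 1
¬R: Gödel ¬ of 0.39 = 0 (operand ≠ 0)
(P ∧ Q) = min(0.21, 0.38) = 0.21
(Q → (P ∧ Q)): 0.38 > 0.21, so result = 0.21
((Q → (P ∧ Q)) ∧ P) = min(0.21, 0.21) = 0.21
(R → ((Q → (P ∧ Q)) ∧ P)): 0.39 > 0.21, so result = 0.21
((R → ((Q → (P ∧ Q)) ∧ P)) ∨ P) = max(0.21, 0.21) = 0.21
¬((R → ((Q → (P ∧ Q)) ∧ P)) ∨ P): Gödel ¬ of 0.21 = 0 (operand ≠ 0)
(¬R ∨ ¬((R → ((Q → (P ∧ Q)) ∧ P)) ∨ P)) = max(0, 0) = 0
(((P ∧ Q) → P) → (¬R ∨ ¬((R → ((Q → (P ∧ Q)) ∧ P)) ∨ P))): 1 > 0, so result = 0
(¬(((Q ∨ Q) → P) ∨ R) ∨ (((P ∧ Q) → P) → (¬R ∨ ¬((R → ((Q → (P ∧ Q)) ∧ P)) ∨ P)))) = max(0, 0) = 0
(((R ∨ P) ∨ R) ∨ (¬(((Q ∨ Q) → P) ∨ R) ∨ (((P ∧ Q) → P) → (¬R ∨ ¬((R → ((Q → (P ∧ Q)) ∧ P)) ∨ P))))) = max(0.39, 0) = 0.39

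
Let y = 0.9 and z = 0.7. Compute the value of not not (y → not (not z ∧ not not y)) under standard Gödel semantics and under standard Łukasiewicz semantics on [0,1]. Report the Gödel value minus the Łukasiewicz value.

Gödel evaluation:
  not z: Gödel ¬ of 0.7 = 0 (operand ≠ 0)
  not y: Gödel ¬ of 0.9 = 0 (operand ≠ 0)
  not not y: Gödel ¬ of 0 = 1 (operand is 0)
  (not z ∧ not not y) = min(0, 1) = 0
  not (not z ∧ not not y): Gödel ¬ of 0 = 1 (operand is 0)
  (y → not (not z ∧ not not y)): 0.9 ≤ 1, so result = 1
  not (y → not (not z ∧ not not y)): Gödel ¬ of 1 = 0 (operand ≠ 0)
  not not (y → not (not z ∧ not not y)): Gödel ¬ of 0 = 1 (operand is 0)
  Gödel value = 1
Łukasiewicz evaluation:
  not z: Łukasiewicz ¬ gives 1 − 0.7 = 0.3
  not y: Łukasiewicz ¬ gives 1 − 0.9 = 0.1
  not not y: Łukasiewicz ¬ gives 1 − 0.1 = 0.9
  (not z ∧ not not y) = min(0.3, 0.9) = 0.3
  not (not z ∧ not not y): Łukasiewicz ¬ gives 1 − 0.3 = 0.7
  (y → not (not z ∧ not not y)): min(1, 1 − 0.9 + 0.7) = 0.8
  not (y → not (not z ∧ not not y)): Łukasiewicz ¬ gives 1 − 0.8 = 0.2
  not not (y → not (not z ∧ not not y)): Łukasiewicz ¬ gives 1 − 0.2 = 0.8
  Łukasiewicz value = 0.8
Difference: 1 − 0.8 = 0.20

0.20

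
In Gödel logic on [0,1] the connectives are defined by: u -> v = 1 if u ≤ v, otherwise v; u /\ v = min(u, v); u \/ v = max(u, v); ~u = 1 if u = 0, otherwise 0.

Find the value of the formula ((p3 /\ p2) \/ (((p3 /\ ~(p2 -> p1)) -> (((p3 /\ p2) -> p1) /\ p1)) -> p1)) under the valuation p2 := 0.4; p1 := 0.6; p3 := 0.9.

0.60

(p3 /\ p2) = min(0.9, 0.4) = 0.4
(p2 -> p1): 0.4 ≤ 0.6, so result = 1
~(p2 -> p1): Gödel ¬ of 1 = 0 (operand ≠ 0)
(p3 /\ ~(p2 -> p1)) = min(0.9, 0) = 0
(p3 /\ p2) = min(0.9, 0.4) = 0.4
((p3 /\ p2) -> p1): 0.4 ≤ 0.6, so result = 1
(((p3 /\ p2) -> p1) /\ p1) = min(1, 0.6) = 0.6
((p3 /\ ~(p2 -> p1)) -> (((p3 /\ p2) -> p1) /\ p1)): 0 ≤ 0.6, so result = 1
(((p3 /\ ~(p2 -> p1)) -> (((p3 /\ p2) -> p1) /\ p1)) -> p1): 1 > 0.6, so result = 0.6
((p3 /\ p2) \/ (((p3 /\ ~(p2 -> p1)) -> (((p3 /\ p2) -> p1) /\ p1)) -> p1)) = max(0.4, 0.6) = 0.6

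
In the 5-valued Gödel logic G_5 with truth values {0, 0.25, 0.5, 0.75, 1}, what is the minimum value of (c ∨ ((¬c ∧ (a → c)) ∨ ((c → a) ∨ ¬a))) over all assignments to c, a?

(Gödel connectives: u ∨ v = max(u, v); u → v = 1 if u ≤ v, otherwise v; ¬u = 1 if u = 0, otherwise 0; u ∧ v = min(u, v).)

The minimum is attained at c = 0.5, a = 0.25:
  ¬c: Gödel ¬ of 0.5 = 0 (operand ≠ 0)
  (a → c): 0.25 ≤ 0.5, so result = 1
  (¬c ∧ (a → c)) = min(0, 1) = 0
  (c → a): 0.5 > 0.25, so result = 0.25
  ¬a: Gödel ¬ of 0.25 = 0 (operand ≠ 0)
  ((c → a) ∨ ¬a) = max(0.25, 0) = 0.25
  ((¬c ∧ (a → c)) ∨ ((c → a) ∨ ¬a)) = max(0, 0.25) = 0.25
  (c ∨ ((¬c ∧ (a → c)) ∨ ((c → a) ∨ ¬a))) = max(0.5, 0.25) = 0.5
Checking all 25 assignments confirms none give a value below 0.50.

0.50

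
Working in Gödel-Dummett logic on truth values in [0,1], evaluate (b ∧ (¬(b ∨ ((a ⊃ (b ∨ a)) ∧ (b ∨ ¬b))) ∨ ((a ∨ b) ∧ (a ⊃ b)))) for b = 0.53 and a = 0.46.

0.53

(b ∨ a) = max(0.53, 0.46) = 0.53
(a ⊃ (b ∨ a)): 0.46 ≤ 0.53, so result = 1
¬b: Gödel ¬ of 0.53 = 0 (operand ≠ 0)
(b ∨ ¬b) = max(0.53, 0) = 0.53
((a ⊃ (b ∨ a)) ∧ (b ∨ ¬b)) = min(1, 0.53) = 0.53
(b ∨ ((a ⊃ (b ∨ a)) ∧ (b ∨ ¬b))) = max(0.53, 0.53) = 0.53
¬(b ∨ ((a ⊃ (b ∨ a)) ∧ (b ∨ ¬b))): Gödel ¬ of 0.53 = 0 (operand ≠ 0)
(a ∨ b) = max(0.46, 0.53) = 0.53
(a ⊃ b): 0.46 ≤ 0.53, so result = 1
((a ∨ b) ∧ (a ⊃ b)) = min(0.53, 1) = 0.53
(¬(b ∨ ((a ⊃ (b ∨ a)) ∧ (b ∨ ¬b))) ∨ ((a ∨ b) ∧ (a ⊃ b))) = max(0, 0.53) = 0.53
(b ∧ (¬(b ∨ ((a ⊃ (b ∨ a)) ∧ (b ∨ ¬b))) ∨ ((a ∨ b) ∧ (a ⊃ b)))) = min(0.53, 0.53) = 0.53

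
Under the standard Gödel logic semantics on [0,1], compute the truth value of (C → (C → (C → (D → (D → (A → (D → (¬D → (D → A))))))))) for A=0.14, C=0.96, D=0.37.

1.00

¬D: Gödel ¬ of 0.37 = 0 (operand ≠ 0)
(D → A): 0.37 > 0.14, so result = 0.14
(¬D → (D → A)): 0 ≤ 0.14, so result = 1
(D → (¬D → (D → A))): 0.37 ≤ 1, so result = 1
(A → (D → (¬D → (D → A)))): 0.14 ≤ 1, so result = 1
(D → (A → (D → (¬D → (D → A))))): 0.37 ≤ 1, so result = 1
(D → (D → (A → (D → (¬D → (D → A)))))): 0.37 ≤ 1, so result = 1
(C → (D → (D → (A → (D → (¬D → (D → A))))))): 0.96 ≤ 1, so result = 1
(C → (C → (D → (D → (A → (D → (¬D → (D → A)))))))): 0.96 ≤ 1, so result = 1
(C → (C → (C → (D → (D → (A → (D → (¬D → (D → A))))))))): 0.96 ≤ 1, so result = 1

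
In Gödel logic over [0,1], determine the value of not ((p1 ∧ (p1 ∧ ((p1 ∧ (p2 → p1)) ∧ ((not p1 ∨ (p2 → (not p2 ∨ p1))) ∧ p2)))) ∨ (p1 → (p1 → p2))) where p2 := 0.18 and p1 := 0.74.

(p2 → p1): 0.18 ≤ 0.74, so result = 1
(p1 ∧ (p2 → p1)) = min(0.74, 1) = 0.74
not p1: Gödel ¬ of 0.74 = 0 (operand ≠ 0)
not p2: Gödel ¬ of 0.18 = 0 (operand ≠ 0)
(not p2 ∨ p1) = max(0, 0.74) = 0.74
(p2 → (not p2 ∨ p1)): 0.18 ≤ 0.74, so result = 1
(not p1 ∨ (p2 → (not p2 ∨ p1))) = max(0, 1) = 1
((not p1 ∨ (p2 → (not p2 ∨ p1))) ∧ p2) = min(1, 0.18) = 0.18
((p1 ∧ (p2 → p1)) ∧ ((not p1 ∨ (p2 → (not p2 ∨ p1))) ∧ p2)) = min(0.74, 0.18) = 0.18
(p1 ∧ ((p1 ∧ (p2 → p1)) ∧ ((not p1 ∨ (p2 → (not p2 ∨ p1))) ∧ p2))) = min(0.74, 0.18) = 0.18
(p1 ∧ (p1 ∧ ((p1 ∧ (p2 → p1)) ∧ ((not p1 ∨ (p2 → (not p2 ∨ p1))) ∧ p2)))) = min(0.74, 0.18) = 0.18
(p1 → p2): 0.74 > 0.18, so result = 0.18
(p1 → (p1 → p2)): 0.74 > 0.18, so result = 0.18
((p1 ∧ (p1 ∧ ((p1 ∧ (p2 → p1)) ∧ ((not p1 ∨ (p2 → (not p2 ∨ p1))) ∧ p2)))) ∨ (p1 → (p1 → p2))) = max(0.18, 0.18) = 0.18
not ((p1 ∧ (p1 ∧ ((p1 ∧ (p2 → p1)) ∧ ((not p1 ∨ (p2 → (not p2 ∨ p1))) ∧ p2)))) ∨ (p1 → (p1 → p2))): Gödel ¬ of 0.18 = 0 (operand ≠ 0)

0.00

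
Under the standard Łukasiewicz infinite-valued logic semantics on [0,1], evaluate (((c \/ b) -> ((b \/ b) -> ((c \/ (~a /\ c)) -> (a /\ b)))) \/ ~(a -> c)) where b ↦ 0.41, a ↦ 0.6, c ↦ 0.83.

(c \/ b) = max(0.83, 0.41) = 0.83
(b \/ b) = max(0.41, 0.41) = 0.41
~a: Łukasiewicz ¬ gives 1 − 0.6 = 0.4
(~a /\ c) = min(0.4, 0.83) = 0.4
(c \/ (~a /\ c)) = max(0.83, 0.4) = 0.83
(a /\ b) = min(0.6, 0.41) = 0.41
((c \/ (~a /\ c)) -> (a /\ b)): min(1, 1 − 0.83 + 0.41) = 0.58
((b \/ b) -> ((c \/ (~a /\ c)) -> (a /\ b))): min(1, 1 − 0.41 + 0.58) = 1
((c \/ b) -> ((b \/ b) -> ((c \/ (~a /\ c)) -> (a /\ b)))): min(1, 1 − 0.83 + 1) = 1
(a -> c): min(1, 1 − 0.6 + 0.83) = 1
~(a -> c): Łukasiewicz ¬ gives 1 − 1 = 0
(((c \/ b) -> ((b \/ b) -> ((c \/ (~a /\ c)) -> (a /\ b)))) \/ ~(a -> c)) = max(1, 0) = 1

1.00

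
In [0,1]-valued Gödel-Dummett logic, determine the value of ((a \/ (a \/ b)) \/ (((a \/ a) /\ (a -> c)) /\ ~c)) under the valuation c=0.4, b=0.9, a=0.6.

(a \/ b) = max(0.6, 0.9) = 0.9
(a \/ (a \/ b)) = max(0.6, 0.9) = 0.9
(a \/ a) = max(0.6, 0.6) = 0.6
(a -> c): 0.6 > 0.4, so result = 0.4
((a \/ a) /\ (a -> c)) = min(0.6, 0.4) = 0.4
~c: Gödel ¬ of 0.4 = 0 (operand ≠ 0)
(((a \/ a) /\ (a -> c)) /\ ~c) = min(0.4, 0) = 0
((a \/ (a \/ b)) \/ (((a \/ a) /\ (a -> c)) /\ ~c)) = max(0.9, 0) = 0.9

0.90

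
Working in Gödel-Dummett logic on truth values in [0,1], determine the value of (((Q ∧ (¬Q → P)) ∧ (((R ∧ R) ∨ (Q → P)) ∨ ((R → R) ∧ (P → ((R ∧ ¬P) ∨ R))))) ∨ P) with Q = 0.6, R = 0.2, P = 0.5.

¬Q: Gödel ¬ of 0.6 = 0 (operand ≠ 0)
(¬Q → P): 0 ≤ 0.5, so result = 1
(Q ∧ (¬Q → P)) = min(0.6, 1) = 0.6
(R ∧ R) = min(0.2, 0.2) = 0.2
(Q → P): 0.6 > 0.5, so result = 0.5
((R ∧ R) ∨ (Q → P)) = max(0.2, 0.5) = 0.5
(R → R): 0.2 ≤ 0.2, so result = 1
¬P: Gödel ¬ of 0.5 = 0 (operand ≠ 0)
(R ∧ ¬P) = min(0.2, 0) = 0
((R ∧ ¬P) ∨ R) = max(0, 0.2) = 0.2
(P → ((R ∧ ¬P) ∨ R)): 0.5 > 0.2, so result = 0.2
((R → R) ∧ (P → ((R ∧ ¬P) ∨ R))) = min(1, 0.2) = 0.2
(((R ∧ R) ∨ (Q → P)) ∨ ((R → R) ∧ (P → ((R ∧ ¬P) ∨ R)))) = max(0.5, 0.2) = 0.5
((Q ∧ (¬Q → P)) ∧ (((R ∧ R) ∨ (Q → P)) ∨ ((R → R) ∧ (P → ((R ∧ ¬P) ∨ R))))) = min(0.6, 0.5) = 0.5
(((Q ∧ (¬Q → P)) ∧ (((R ∧ R) ∨ (Q → P)) ∨ ((R → R) ∧ (P → ((R ∧ ¬P) ∨ R))))) ∨ P) = max(0.5, 0.5) = 0.5

0.50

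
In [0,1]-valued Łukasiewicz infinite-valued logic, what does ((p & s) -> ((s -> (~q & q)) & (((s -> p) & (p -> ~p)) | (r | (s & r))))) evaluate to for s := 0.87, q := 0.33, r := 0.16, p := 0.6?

0.86

(p & s) = min(0.6, 0.87) = 0.6
~q: Łukasiewicz ¬ gives 1 − 0.33 = 0.67
(~q & q) = min(0.67, 0.33) = 0.33
(s -> (~q & q)): min(1, 1 − 0.87 + 0.33) = 0.46
(s -> p): min(1, 1 − 0.87 + 0.6) = 0.73
~p: Łukasiewicz ¬ gives 1 − 0.6 = 0.4
(p -> ~p): min(1, 1 − 0.6 + 0.4) = 0.8
((s -> p) & (p -> ~p)) = min(0.73, 0.8) = 0.73
(s & r) = min(0.87, 0.16) = 0.16
(r | (s & r)) = max(0.16, 0.16) = 0.16
(((s -> p) & (p -> ~p)) | (r | (s & r))) = max(0.73, 0.16) = 0.73
((s -> (~q & q)) & (((s -> p) & (p -> ~p)) | (r | (s & r)))) = min(0.46, 0.73) = 0.46
((p & s) -> ((s -> (~q & q)) & (((s -> p) & (p -> ~p)) | (r | (s & r))))): min(1, 1 − 0.6 + 0.46) = 0.86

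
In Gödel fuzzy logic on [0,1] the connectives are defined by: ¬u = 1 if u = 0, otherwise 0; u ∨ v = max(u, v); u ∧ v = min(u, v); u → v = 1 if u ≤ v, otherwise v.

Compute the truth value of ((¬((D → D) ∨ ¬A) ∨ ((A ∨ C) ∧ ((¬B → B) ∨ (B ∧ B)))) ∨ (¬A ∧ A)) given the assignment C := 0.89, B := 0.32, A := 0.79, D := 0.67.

0.89

(D → D): 0.67 ≤ 0.67, so result = 1
¬A: Gödel ¬ of 0.79 = 0 (operand ≠ 0)
((D → D) ∨ ¬A) = max(1, 0) = 1
¬((D → D) ∨ ¬A): Gödel ¬ of 1 = 0 (operand ≠ 0)
(A ∨ C) = max(0.79, 0.89) = 0.89
¬B: Gödel ¬ of 0.32 = 0 (operand ≠ 0)
(¬B → B): 0 ≤ 0.32, so result = 1
(B ∧ B) = min(0.32, 0.32) = 0.32
((¬B → B) ∨ (B ∧ B)) = max(1, 0.32) = 1
((A ∨ C) ∧ ((¬B → B) ∨ (B ∧ B))) = min(0.89, 1) = 0.89
(¬((D → D) ∨ ¬A) ∨ ((A ∨ C) ∧ ((¬B → B) ∨ (B ∧ B)))) = max(0, 0.89) = 0.89
¬A: Gödel ¬ of 0.79 = 0 (operand ≠ 0)
(¬A ∧ A) = min(0, 0.79) = 0
((¬((D → D) ∨ ¬A) ∨ ((A ∨ C) ∧ ((¬B → B) ∨ (B ∧ B)))) ∨ (¬A ∧ A)) = max(0.89, 0) = 0.89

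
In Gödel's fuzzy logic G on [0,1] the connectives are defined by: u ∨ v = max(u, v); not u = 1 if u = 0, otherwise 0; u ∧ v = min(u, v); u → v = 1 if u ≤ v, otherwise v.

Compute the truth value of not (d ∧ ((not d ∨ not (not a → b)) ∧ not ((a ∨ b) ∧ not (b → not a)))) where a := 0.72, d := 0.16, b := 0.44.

1.00

not d: Gödel ¬ of 0.16 = 0 (operand ≠ 0)
not a: Gödel ¬ of 0.72 = 0 (operand ≠ 0)
(not a → b): 0 ≤ 0.44, so result = 1
not (not a → b): Gödel ¬ of 1 = 0 (operand ≠ 0)
(not d ∨ not (not a → b)) = max(0, 0) = 0
(a ∨ b) = max(0.72, 0.44) = 0.72
not a: Gödel ¬ of 0.72 = 0 (operand ≠ 0)
(b → not a): 0.44 > 0, so result = 0
not (b → not a): Gödel ¬ of 0 = 1 (operand is 0)
((a ∨ b) ∧ not (b → not a)) = min(0.72, 1) = 0.72
not ((a ∨ b) ∧ not (b → not a)): Gödel ¬ of 0.72 = 0 (operand ≠ 0)
((not d ∨ not (not a → b)) ∧ not ((a ∨ b) ∧ not (b → not a))) = min(0, 0) = 0
(d ∧ ((not d ∨ not (not a → b)) ∧ not ((a ∨ b) ∧ not (b → not a)))) = min(0.16, 0) = 0
not (d ∧ ((not d ∨ not (not a → b)) ∧ not ((a ∨ b) ∧ not (b → not a)))): Gödel ¬ of 0 = 1 (operand is 0)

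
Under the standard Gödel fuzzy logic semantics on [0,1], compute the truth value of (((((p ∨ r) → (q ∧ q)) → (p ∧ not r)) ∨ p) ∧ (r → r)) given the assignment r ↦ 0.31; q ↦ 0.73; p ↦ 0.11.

0.11

(p ∨ r) = max(0.11, 0.31) = 0.31
(q ∧ q) = min(0.73, 0.73) = 0.73
((p ∨ r) → (q ∧ q)): 0.31 ≤ 0.73, so result = 1
not r: Gödel ¬ of 0.31 = 0 (operand ≠ 0)
(p ∧ not r) = min(0.11, 0) = 0
(((p ∨ r) → (q ∧ q)) → (p ∧ not r)): 1 > 0, so result = 0
((((p ∨ r) → (q ∧ q)) → (p ∧ not r)) ∨ p) = max(0, 0.11) = 0.11
(r → r): 0.31 ≤ 0.31, so result = 1
(((((p ∨ r) → (q ∧ q)) → (p ∧ not r)) ∨ p) ∧ (r → r)) = min(0.11, 1) = 0.11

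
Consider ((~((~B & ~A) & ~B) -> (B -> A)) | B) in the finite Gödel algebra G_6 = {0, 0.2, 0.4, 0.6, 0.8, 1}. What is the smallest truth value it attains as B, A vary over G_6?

0.20

The minimum is attained at B = 0.2, A = 0:
  ~B: Gödel ¬ of 0.2 = 0 (operand ≠ 0)
  ~A: Gödel ¬ of 0 = 1 (operand is 0)
  (~B & ~A) = min(0, 1) = 0
  ~B: Gödel ¬ of 0.2 = 0 (operand ≠ 0)
  ((~B & ~A) & ~B) = min(0, 0) = 0
  ~((~B & ~A) & ~B): Gödel ¬ of 0 = 1 (operand is 0)
  (B -> A): 0.2 > 0, so result = 0
  (~((~B & ~A) & ~B) -> (B -> A)): 1 > 0, so result = 0
  ((~((~B & ~A) & ~B) -> (B -> A)) | B) = max(0, 0.2) = 0.2
Checking all 36 assignments confirms none give a value below 0.20.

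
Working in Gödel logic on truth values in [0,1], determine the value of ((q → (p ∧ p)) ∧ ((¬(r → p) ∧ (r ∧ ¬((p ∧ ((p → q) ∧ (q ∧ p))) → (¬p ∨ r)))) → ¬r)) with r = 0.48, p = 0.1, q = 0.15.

(p ∧ p) = min(0.1, 0.1) = 0.1
(q → (p ∧ p)): 0.15 > 0.1, so result = 0.1
(r → p): 0.48 > 0.1, so result = 0.1
¬(r → p): Gödel ¬ of 0.1 = 0 (operand ≠ 0)
(p → q): 0.1 ≤ 0.15, so result = 1
(q ∧ p) = min(0.15, 0.1) = 0.1
((p → q) ∧ (q ∧ p)) = min(1, 0.1) = 0.1
(p ∧ ((p → q) ∧ (q ∧ p))) = min(0.1, 0.1) = 0.1
¬p: Gödel ¬ of 0.1 = 0 (operand ≠ 0)
(¬p ∨ r) = max(0, 0.48) = 0.48
((p ∧ ((p → q) ∧ (q ∧ p))) → (¬p ∨ r)): 0.1 ≤ 0.48, so result = 1
¬((p ∧ ((p → q) ∧ (q ∧ p))) → (¬p ∨ r)): Gödel ¬ of 1 = 0 (operand ≠ 0)
(r ∧ ¬((p ∧ ((p → q) ∧ (q ∧ p))) → (¬p ∨ r))) = min(0.48, 0) = 0
(¬(r → p) ∧ (r ∧ ¬((p ∧ ((p → q) ∧ (q ∧ p))) → (¬p ∨ r)))) = min(0, 0) = 0
¬r: Gödel ¬ of 0.48 = 0 (operand ≠ 0)
((¬(r → p) ∧ (r ∧ ¬((p ∧ ((p → q) ∧ (q ∧ p))) → (¬p ∨ r)))) → ¬r): 0 ≤ 0, so result = 1
((q → (p ∧ p)) ∧ ((¬(r → p) ∧ (r ∧ ¬((p ∧ ((p → q) ∧ (q ∧ p))) → (¬p ∨ r)))) → ¬r)) = min(0.1, 1) = 0.1

0.10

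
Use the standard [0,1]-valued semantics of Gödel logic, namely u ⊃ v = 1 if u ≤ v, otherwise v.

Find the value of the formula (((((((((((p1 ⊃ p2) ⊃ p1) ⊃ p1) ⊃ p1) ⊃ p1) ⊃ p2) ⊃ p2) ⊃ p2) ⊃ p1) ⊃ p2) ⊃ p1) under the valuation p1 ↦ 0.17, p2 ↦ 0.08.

(p1 ⊃ p2): 0.17 > 0.08, so result = 0.08
((p1 ⊃ p2) ⊃ p1): 0.08 ≤ 0.17, so result = 1
(((p1 ⊃ p2) ⊃ p1) ⊃ p1): 1 > 0.17, so result = 0.17
((((p1 ⊃ p2) ⊃ p1) ⊃ p1) ⊃ p1): 0.17 ≤ 0.17, so result = 1
(((((p1 ⊃ p2) ⊃ p1) ⊃ p1) ⊃ p1) ⊃ p1): 1 > 0.17, so result = 0.17
((((((p1 ⊃ p2) ⊃ p1) ⊃ p1) ⊃ p1) ⊃ p1) ⊃ p2): 0.17 > 0.08, so result = 0.08
(((((((p1 ⊃ p2) ⊃ p1) ⊃ p1) ⊃ p1) ⊃ p1) ⊃ p2) ⊃ p2): 0.08 ≤ 0.08, so result = 1
((((((((p1 ⊃ p2) ⊃ p1) ⊃ p1) ⊃ p1) ⊃ p1) ⊃ p2) ⊃ p2) ⊃ p2): 1 > 0.08, so result = 0.08
(((((((((p1 ⊃ p2) ⊃ p1) ⊃ p1) ⊃ p1) ⊃ p1) ⊃ p2) ⊃ p2) ⊃ p2) ⊃ p1): 0.08 ≤ 0.17, so result = 1
((((((((((p1 ⊃ p2) ⊃ p1) ⊃ p1) ⊃ p1) ⊃ p1) ⊃ p2) ⊃ p2) ⊃ p2) ⊃ p1) ⊃ p2): 1 > 0.08, so result = 0.08
(((((((((((p1 ⊃ p2) ⊃ p1) ⊃ p1) ⊃ p1) ⊃ p1) ⊃ p2) ⊃ p2) ⊃ p2) ⊃ p1) ⊃ p2) ⊃ p1): 0.08 ≤ 0.17, so result = 1

1.00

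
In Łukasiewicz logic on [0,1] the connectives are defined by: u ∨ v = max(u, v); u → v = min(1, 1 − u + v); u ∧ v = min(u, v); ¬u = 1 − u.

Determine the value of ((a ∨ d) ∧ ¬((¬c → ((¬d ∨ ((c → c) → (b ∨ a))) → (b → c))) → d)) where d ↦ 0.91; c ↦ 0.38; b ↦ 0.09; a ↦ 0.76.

0.09

(a ∨ d) = max(0.76, 0.91) = 0.91
¬c: Łukasiewicz ¬ gives 1 − 0.38 = 0.62
¬d: Łukasiewicz ¬ gives 1 − 0.91 = 0.09
(c → c): min(1, 1 − 0.38 + 0.38) = 1
(b ∨ a) = max(0.09, 0.76) = 0.76
((c → c) → (b ∨ a)): min(1, 1 − 1 + 0.76) = 0.76
(¬d ∨ ((c → c) → (b ∨ a))) = max(0.09, 0.76) = 0.76
(b → c): min(1, 1 − 0.09 + 0.38) = 1
((¬d ∨ ((c → c) → (b ∨ a))) → (b → c)): min(1, 1 − 0.76 + 1) = 1
(¬c → ((¬d ∨ ((c → c) → (b ∨ a))) → (b → c))): min(1, 1 − 0.62 + 1) = 1
((¬c → ((¬d ∨ ((c → c) → (b ∨ a))) → (b → c))) → d): min(1, 1 − 1 + 0.91) = 0.91
¬((¬c → ((¬d ∨ ((c → c) → (b ∨ a))) → (b → c))) → d): Łukasiewicz ¬ gives 1 − 0.91 = 0.09
((a ∨ d) ∧ ¬((¬c → ((¬d ∨ ((c → c) → (b ∨ a))) → (b → c))) → d)) = min(0.91, 0.09) = 0.09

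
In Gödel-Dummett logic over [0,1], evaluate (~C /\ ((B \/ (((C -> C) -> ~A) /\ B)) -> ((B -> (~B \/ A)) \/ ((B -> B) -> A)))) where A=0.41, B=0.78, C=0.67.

~C: Gödel ¬ of 0.67 = 0 (operand ≠ 0)
(C -> C): 0.67 ≤ 0.67, so result = 1
~A: Gödel ¬ of 0.41 = 0 (operand ≠ 0)
((C -> C) -> ~A): 1 > 0, so result = 0
(((C -> C) -> ~A) /\ B) = min(0, 0.78) = 0
(B \/ (((C -> C) -> ~A) /\ B)) = max(0.78, 0) = 0.78
~B: Gödel ¬ of 0.78 = 0 (operand ≠ 0)
(~B \/ A) = max(0, 0.41) = 0.41
(B -> (~B \/ A)): 0.78 > 0.41, so result = 0.41
(B -> B): 0.78 ≤ 0.78, so result = 1
((B -> B) -> A): 1 > 0.41, so result = 0.41
((B -> (~B \/ A)) \/ ((B -> B) -> A)) = max(0.41, 0.41) = 0.41
((B \/ (((C -> C) -> ~A) /\ B)) -> ((B -> (~B \/ A)) \/ ((B -> B) -> A))): 0.78 > 0.41, so result = 0.41
(~C /\ ((B \/ (((C -> C) -> ~A) /\ B)) -> ((B -> (~B \/ A)) \/ ((B -> B) -> A)))) = min(0, 0.41) = 0

0.00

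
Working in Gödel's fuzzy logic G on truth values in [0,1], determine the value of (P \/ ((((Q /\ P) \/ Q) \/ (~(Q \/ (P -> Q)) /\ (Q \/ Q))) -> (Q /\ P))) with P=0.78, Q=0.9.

0.78

(Q /\ P) = min(0.9, 0.78) = 0.78
((Q /\ P) \/ Q) = max(0.78, 0.9) = 0.9
(P -> Q): 0.78 ≤ 0.9, so result = 1
(Q \/ (P -> Q)) = max(0.9, 1) = 1
~(Q \/ (P -> Q)): Gödel ¬ of 1 = 0 (operand ≠ 0)
(Q \/ Q) = max(0.9, 0.9) = 0.9
(~(Q \/ (P -> Q)) /\ (Q \/ Q)) = min(0, 0.9) = 0
(((Q /\ P) \/ Q) \/ (~(Q \/ (P -> Q)) /\ (Q \/ Q))) = max(0.9, 0) = 0.9
(Q /\ P) = min(0.9, 0.78) = 0.78
((((Q /\ P) \/ Q) \/ (~(Q \/ (P -> Q)) /\ (Q \/ Q))) -> (Q /\ P)): 0.9 > 0.78, so result = 0.78
(P \/ ((((Q /\ P) \/ Q) \/ (~(Q \/ (P -> Q)) /\ (Q \/ Q))) -> (Q /\ P))) = max(0.78, 0.78) = 0.78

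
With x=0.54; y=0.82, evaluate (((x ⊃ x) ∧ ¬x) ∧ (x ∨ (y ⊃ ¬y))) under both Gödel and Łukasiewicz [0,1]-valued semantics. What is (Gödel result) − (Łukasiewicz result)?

Gödel evaluation:
  (x ⊃ x): 0.54 ≤ 0.54, so result = 1
  ¬x: Gödel ¬ of 0.54 = 0 (operand ≠ 0)
  ((x ⊃ x) ∧ ¬x) = min(1, 0) = 0
  ¬y: Gödel ¬ of 0.82 = 0 (operand ≠ 0)
  (y ⊃ ¬y): 0.82 > 0, so result = 0
  (x ∨ (y ⊃ ¬y)) = max(0.54, 0) = 0.54
  (((x ⊃ x) ∧ ¬x) ∧ (x ∨ (y ⊃ ¬y))) = min(0, 0.54) = 0
  Gödel value = 0
Łukasiewicz evaluation:
  (x ⊃ x): min(1, 1 − 0.54 + 0.54) = 1
  ¬x: Łukasiewicz ¬ gives 1 − 0.54 = 0.46
  ((x ⊃ x) ∧ ¬x) = min(1, 0.46) = 0.46
  ¬y: Łukasiewicz ¬ gives 1 − 0.82 = 0.18
  (y ⊃ ¬y): min(1, 1 − 0.82 + 0.18) = 0.36
  (x ∨ (y ⊃ ¬y)) = max(0.54, 0.36) = 0.54
  (((x ⊃ x) ∧ ¬x) ∧ (x ∨ (y ⊃ ¬y))) = min(0.46, 0.54) = 0.46
  Łukasiewicz value = 0.46
Difference: 0 − 0.46 = -0.46

-0.46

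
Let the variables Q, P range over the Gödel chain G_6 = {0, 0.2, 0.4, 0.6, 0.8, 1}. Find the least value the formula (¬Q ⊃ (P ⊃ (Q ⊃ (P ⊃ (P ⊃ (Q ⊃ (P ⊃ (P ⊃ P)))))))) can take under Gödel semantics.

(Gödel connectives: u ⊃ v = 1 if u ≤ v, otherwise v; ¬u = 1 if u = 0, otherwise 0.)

Every assignment gives 1. For instance at Q = 0, P = 0:
  ¬Q: Gödel ¬ of 0 = 1 (operand is 0)
  (P ⊃ P): 0 ≤ 0, so result = 1
  (P ⊃ (P ⊃ P)): 0 ≤ 1, so result = 1
  (Q ⊃ (P ⊃ (P ⊃ P))): 0 ≤ 1, so result = 1
  (P ⊃ (Q ⊃ (P ⊃ (P ⊃ P)))): 0 ≤ 1, so result = 1
  (P ⊃ (P ⊃ (Q ⊃ (P ⊃ (P ⊃ P))))): 0 ≤ 1, so result = 1
  (Q ⊃ (P ⊃ (P ⊃ (Q ⊃ (P ⊃ (P ⊃ P)))))): 0 ≤ 1, so result = 1
  (P ⊃ (Q ⊃ (P ⊃ (P ⊃ (Q ⊃ (P ⊃ (P ⊃ P))))))): 0 ≤ 1, so result = 1
  (¬Q ⊃ (P ⊃ (Q ⊃ (P ⊃ (P ⊃ (Q ⊃ (P ⊃ (P ⊃ P)))))))): 1 ≤ 1, so result = 1
All 36 assignments give value 1 — the formula is a G_6-tautology.

1.00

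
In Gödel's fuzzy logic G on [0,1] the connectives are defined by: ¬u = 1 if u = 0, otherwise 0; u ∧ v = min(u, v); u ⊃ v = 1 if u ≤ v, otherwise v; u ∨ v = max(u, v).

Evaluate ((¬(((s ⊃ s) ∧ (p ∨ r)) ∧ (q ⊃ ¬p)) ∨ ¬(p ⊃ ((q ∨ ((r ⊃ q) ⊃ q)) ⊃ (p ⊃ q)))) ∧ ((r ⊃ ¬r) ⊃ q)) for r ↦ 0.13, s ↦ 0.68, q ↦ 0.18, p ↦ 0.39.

1.00

(s ⊃ s): 0.68 ≤ 0.68, so result = 1
(p ∨ r) = max(0.39, 0.13) = 0.39
((s ⊃ s) ∧ (p ∨ r)) = min(1, 0.39) = 0.39
¬p: Gödel ¬ of 0.39 = 0 (operand ≠ 0)
(q ⊃ ¬p): 0.18 > 0, so result = 0
(((s ⊃ s) ∧ (p ∨ r)) ∧ (q ⊃ ¬p)) = min(0.39, 0) = 0
¬(((s ⊃ s) ∧ (p ∨ r)) ∧ (q ⊃ ¬p)): Gödel ¬ of 0 = 1 (operand is 0)
(r ⊃ q): 0.13 ≤ 0.18, so result = 1
((r ⊃ q) ⊃ q): 1 > 0.18, so result = 0.18
(q ∨ ((r ⊃ q) ⊃ q)) = max(0.18, 0.18) = 0.18
(p ⊃ q): 0.39 > 0.18, so result = 0.18
((q ∨ ((r ⊃ q) ⊃ q)) ⊃ (p ⊃ q)): 0.18 ≤ 0.18, so result = 1
(p ⊃ ((q ∨ ((r ⊃ q) ⊃ q)) ⊃ (p ⊃ q))): 0.39 ≤ 1, so result = 1
¬(p ⊃ ((q ∨ ((r ⊃ q) ⊃ q)) ⊃ (p ⊃ q))): Gödel ¬ of 1 = 0 (operand ≠ 0)
(¬(((s ⊃ s) ∧ (p ∨ r)) ∧ (q ⊃ ¬p)) ∨ ¬(p ⊃ ((q ∨ ((r ⊃ q) ⊃ q)) ⊃ (p ⊃ q)))) = max(1, 0) = 1
¬r: Gödel ¬ of 0.13 = 0 (operand ≠ 0)
(r ⊃ ¬r): 0.13 > 0, so result = 0
((r ⊃ ¬r) ⊃ q): 0 ≤ 0.18, so result = 1
((¬(((s ⊃ s) ∧ (p ∨ r)) ∧ (q ⊃ ¬p)) ∨ ¬(p ⊃ ((q ∨ ((r ⊃ q) ⊃ q)) ⊃ (p ⊃ q)))) ∧ ((r ⊃ ¬r) ⊃ q)) = min(1, 1) = 1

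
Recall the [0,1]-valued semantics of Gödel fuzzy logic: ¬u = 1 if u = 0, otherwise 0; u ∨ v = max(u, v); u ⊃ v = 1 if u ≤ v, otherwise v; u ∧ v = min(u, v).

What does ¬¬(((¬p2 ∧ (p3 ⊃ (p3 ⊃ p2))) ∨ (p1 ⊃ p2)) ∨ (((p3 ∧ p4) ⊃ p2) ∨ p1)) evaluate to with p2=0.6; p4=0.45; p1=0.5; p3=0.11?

¬p2: Gödel ¬ of 0.6 = 0 (operand ≠ 0)
(p3 ⊃ p2): 0.11 ≤ 0.6, so result = 1
(p3 ⊃ (p3 ⊃ p2)): 0.11 ≤ 1, so result = 1
(¬p2 ∧ (p3 ⊃ (p3 ⊃ p2))) = min(0, 1) = 0
(p1 ⊃ p2): 0.5 ≤ 0.6, so result = 1
((¬p2 ∧ (p3 ⊃ (p3 ⊃ p2))) ∨ (p1 ⊃ p2)) = max(0, 1) = 1
(p3 ∧ p4) = min(0.11, 0.45) = 0.11
((p3 ∧ p4) ⊃ p2): 0.11 ≤ 0.6, so result = 1
(((p3 ∧ p4) ⊃ p2) ∨ p1) = max(1, 0.5) = 1
(((¬p2 ∧ (p3 ⊃ (p3 ⊃ p2))) ∨ (p1 ⊃ p2)) ∨ (((p3 ∧ p4) ⊃ p2) ∨ p1)) = max(1, 1) = 1
¬(((¬p2 ∧ (p3 ⊃ (p3 ⊃ p2))) ∨ (p1 ⊃ p2)) ∨ (((p3 ∧ p4) ⊃ p2) ∨ p1)): Gödel ¬ of 1 = 0 (operand ≠ 0)
¬¬(((¬p2 ∧ (p3 ⊃ (p3 ⊃ p2))) ∨ (p1 ⊃ p2)) ∨ (((p3 ∧ p4) ⊃ p2) ∨ p1)): Gödel ¬ of 0 = 1 (operand is 0)

1.00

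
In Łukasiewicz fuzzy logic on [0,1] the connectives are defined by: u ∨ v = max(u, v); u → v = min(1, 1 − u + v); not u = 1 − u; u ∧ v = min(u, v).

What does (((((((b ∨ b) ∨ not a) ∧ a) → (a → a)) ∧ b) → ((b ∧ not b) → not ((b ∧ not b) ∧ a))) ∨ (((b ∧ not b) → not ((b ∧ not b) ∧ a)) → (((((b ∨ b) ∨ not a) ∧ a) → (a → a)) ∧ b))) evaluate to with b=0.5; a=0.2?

(b ∨ b) = max(0.5, 0.5) = 0.5
not a: Łukasiewicz ¬ gives 1 − 0.2 = 0.8
((b ∨ b) ∨ not a) = max(0.5, 0.8) = 0.8
(((b ∨ b) ∨ not a) ∧ a) = min(0.8, 0.2) = 0.2
(a → a): min(1, 1 − 0.2 + 0.2) = 1
((((b ∨ b) ∨ not a) ∧ a) → (a → a)): min(1, 1 − 0.2 + 1) = 1
(((((b ∨ b) ∨ not a) ∧ a) → (a → a)) ∧ b) = min(1, 0.5) = 0.5
not b: Łukasiewicz ¬ gives 1 − 0.5 = 0.5
(b ∧ not b) = min(0.5, 0.5) = 0.5
not b: Łukasiewicz ¬ gives 1 − 0.5 = 0.5
(b ∧ not b) = min(0.5, 0.5) = 0.5
((b ∧ not b) ∧ a) = min(0.5, 0.2) = 0.2
not ((b ∧ not b) ∧ a): Łukasiewicz ¬ gives 1 − 0.2 = 0.8
((b ∧ not b) → not ((b ∧ not b) ∧ a)): min(1, 1 − 0.5 + 0.8) = 1
((((((b ∨ b) ∨ not a) ∧ a) → (a → a)) ∧ b) → ((b ∧ not b) → not ((b ∧ not b) ∧ a))): min(1, 1 − 0.5 + 1) = 1
not b: Łukasiewicz ¬ gives 1 − 0.5 = 0.5
(b ∧ not b) = min(0.5, 0.5) = 0.5
not b: Łukasiewicz ¬ gives 1 − 0.5 = 0.5
(b ∧ not b) = min(0.5, 0.5) = 0.5
((b ∧ not b) ∧ a) = min(0.5, 0.2) = 0.2
not ((b ∧ not b) ∧ a): Łukasiewicz ¬ gives 1 − 0.2 = 0.8
((b ∧ not b) → not ((b ∧ not b) ∧ a)): min(1, 1 − 0.5 + 0.8) = 1
(b ∨ b) = max(0.5, 0.5) = 0.5
not a: Łukasiewicz ¬ gives 1 − 0.2 = 0.8
((b ∨ b) ∨ not a) = max(0.5, 0.8) = 0.8
(((b ∨ b) ∨ not a) ∧ a) = min(0.8, 0.2) = 0.2
(a → a): min(1, 1 − 0.2 + 0.2) = 1
((((b ∨ b) ∨ not a) ∧ a) → (a → a)): min(1, 1 − 0.2 + 1) = 1
(((((b ∨ b) ∨ not a) ∧ a) → (a → a)) ∧ b) = min(1, 0.5) = 0.5
(((b ∧ not b) → not ((b ∧ not b) ∧ a)) → (((((b ∨ b) ∨ not a) ∧ a) → (a → a)) ∧ b)): min(1, 1 − 1 + 0.5) = 0.5
(((((((b ∨ b) ∨ not a) ∧ a) → (a → a)) ∧ b) → ((b ∧ not b) → not ((b ∧ not b) ∧ a))) ∨ (((b ∧ not b) → not ((b ∧ not b) ∧ a)) → (((((b ∨ b) ∨ not a) ∧ a) → (a → a)) ∧ b))) = max(1, 0.5) = 1

1.00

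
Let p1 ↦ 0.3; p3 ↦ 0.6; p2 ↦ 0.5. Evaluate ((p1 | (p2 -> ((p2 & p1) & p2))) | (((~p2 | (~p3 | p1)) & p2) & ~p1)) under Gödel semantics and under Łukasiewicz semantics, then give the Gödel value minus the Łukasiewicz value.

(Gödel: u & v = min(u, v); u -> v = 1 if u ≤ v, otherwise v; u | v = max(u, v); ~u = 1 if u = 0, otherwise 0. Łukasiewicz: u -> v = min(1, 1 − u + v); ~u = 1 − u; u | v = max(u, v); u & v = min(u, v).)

-0.50

Gödel evaluation:
  (p2 & p1) = min(0.5, 0.3) = 0.3
  ((p2 & p1) & p2) = min(0.3, 0.5) = 0.3
  (p2 -> ((p2 & p1) & p2)): 0.5 > 0.3, so result = 0.3
  (p1 | (p2 -> ((p2 & p1) & p2))) = max(0.3, 0.3) = 0.3
  ~p2: Gödel ¬ of 0.5 = 0 (operand ≠ 0)
  ~p3: Gödel ¬ of 0.6 = 0 (operand ≠ 0)
  (~p3 | p1) = max(0, 0.3) = 0.3
  (~p2 | (~p3 | p1)) = max(0, 0.3) = 0.3
  ((~p2 | (~p3 | p1)) & p2) = min(0.3, 0.5) = 0.3
  ~p1: Gödel ¬ of 0.3 = 0 (operand ≠ 0)
  (((~p2 | (~p3 | p1)) & p2) & ~p1) = min(0.3, 0) = 0
  ((p1 | (p2 -> ((p2 & p1) & p2))) | (((~p2 | (~p3 | p1)) & p2) & ~p1)) = max(0.3, 0) = 0.3
  Gödel value = 0.3
Łukasiewicz evaluation:
  (p2 & p1) = min(0.5, 0.3) = 0.3
  ((p2 & p1) & p2) = min(0.3, 0.5) = 0.3
  (p2 -> ((p2 & p1) & p2)): min(1, 1 − 0.5 + 0.3) = 0.8
  (p1 | (p2 -> ((p2 & p1) & p2))) = max(0.3, 0.8) = 0.8
  ~p2: Łukasiewicz ¬ gives 1 − 0.5 = 0.5
  ~p3: Łukasiewicz ¬ gives 1 − 0.6 = 0.4
  (~p3 | p1) = max(0.4, 0.3) = 0.4
  (~p2 | (~p3 | p1)) = max(0.5, 0.4) = 0.5
  ((~p2 | (~p3 | p1)) & p2) = min(0.5, 0.5) = 0.5
  ~p1: Łukasiewicz ¬ gives 1 − 0.3 = 0.7
  (((~p2 | (~p3 | p1)) & p2) & ~p1) = min(0.5, 0.7) = 0.5
  ((p1 | (p2 -> ((p2 & p1) & p2))) | (((~p2 | (~p3 | p1)) & p2) & ~p1)) = max(0.8, 0.5) = 0.8
  Łukasiewicz value = 0.8
Difference: 0.3 − 0.8 = -0.50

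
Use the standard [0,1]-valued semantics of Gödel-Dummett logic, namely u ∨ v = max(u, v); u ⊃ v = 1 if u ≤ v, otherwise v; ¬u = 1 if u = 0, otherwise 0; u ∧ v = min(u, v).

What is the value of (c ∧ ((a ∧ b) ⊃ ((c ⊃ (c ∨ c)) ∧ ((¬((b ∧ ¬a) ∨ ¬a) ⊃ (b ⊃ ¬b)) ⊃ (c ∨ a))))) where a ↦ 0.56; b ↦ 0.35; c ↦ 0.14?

0.14

(a ∧ b) = min(0.56, 0.35) = 0.35
(c ∨ c) = max(0.14, 0.14) = 0.14
(c ⊃ (c ∨ c)): 0.14 ≤ 0.14, so result = 1
¬a: Gödel ¬ of 0.56 = 0 (operand ≠ 0)
(b ∧ ¬a) = min(0.35, 0) = 0
¬a: Gödel ¬ of 0.56 = 0 (operand ≠ 0)
((b ∧ ¬a) ∨ ¬a) = max(0, 0) = 0
¬((b ∧ ¬a) ∨ ¬a): Gödel ¬ of 0 = 1 (operand is 0)
¬b: Gödel ¬ of 0.35 = 0 (operand ≠ 0)
(b ⊃ ¬b): 0.35 > 0, so result = 0
(¬((b ∧ ¬a) ∨ ¬a) ⊃ (b ⊃ ¬b)): 1 > 0, so result = 0
(c ∨ a) = max(0.14, 0.56) = 0.56
((¬((b ∧ ¬a) ∨ ¬a) ⊃ (b ⊃ ¬b)) ⊃ (c ∨ a)): 0 ≤ 0.56, so result = 1
((c ⊃ (c ∨ c)) ∧ ((¬((b ∧ ¬a) ∨ ¬a) ⊃ (b ⊃ ¬b)) ⊃ (c ∨ a))) = min(1, 1) = 1
((a ∧ b) ⊃ ((c ⊃ (c ∨ c)) ∧ ((¬((b ∧ ¬a) ∨ ¬a) ⊃ (b ⊃ ¬b)) ⊃ (c ∨ a)))): 0.35 ≤ 1, so result = 1
(c ∧ ((a ∧ b) ⊃ ((c ⊃ (c ∨ c)) ∧ ((¬((b ∧ ¬a) ∨ ¬a) ⊃ (b ⊃ ¬b)) ⊃ (c ∨ a))))) = min(0.14, 1) = 0.14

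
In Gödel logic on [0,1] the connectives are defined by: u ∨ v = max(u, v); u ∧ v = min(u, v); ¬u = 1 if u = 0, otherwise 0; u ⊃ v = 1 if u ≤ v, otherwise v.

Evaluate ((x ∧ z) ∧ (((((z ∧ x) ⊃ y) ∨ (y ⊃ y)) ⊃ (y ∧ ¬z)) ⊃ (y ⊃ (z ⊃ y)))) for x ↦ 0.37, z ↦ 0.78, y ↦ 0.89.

0.37

(x ∧ z) = min(0.37, 0.78) = 0.37
(z ∧ x) = min(0.78, 0.37) = 0.37
((z ∧ x) ⊃ y): 0.37 ≤ 0.89, so result = 1
(y ⊃ y): 0.89 ≤ 0.89, so result = 1
(((z ∧ x) ⊃ y) ∨ (y ⊃ y)) = max(1, 1) = 1
¬z: Gödel ¬ of 0.78 = 0 (operand ≠ 0)
(y ∧ ¬z) = min(0.89, 0) = 0
((((z ∧ x) ⊃ y) ∨ (y ⊃ y)) ⊃ (y ∧ ¬z)): 1 > 0, so result = 0
(z ⊃ y): 0.78 ≤ 0.89, so result = 1
(y ⊃ (z ⊃ y)): 0.89 ≤ 1, so result = 1
(((((z ∧ x) ⊃ y) ∨ (y ⊃ y)) ⊃ (y ∧ ¬z)) ⊃ (y ⊃ (z ⊃ y))): 0 ≤ 1, so result = 1
((x ∧ z) ∧ (((((z ∧ x) ⊃ y) ∨ (y ⊃ y)) ⊃ (y ∧ ¬z)) ⊃ (y ⊃ (z ⊃ y)))) = min(0.37, 1) = 0.37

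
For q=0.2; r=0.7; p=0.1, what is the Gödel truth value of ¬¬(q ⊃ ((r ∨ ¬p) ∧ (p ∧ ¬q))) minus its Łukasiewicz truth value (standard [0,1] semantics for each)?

-0.90

Gödel evaluation:
  ¬p: Gödel ¬ of 0.1 = 0 (operand ≠ 0)
  (r ∨ ¬p) = max(0.7, 0) = 0.7
  ¬q: Gödel ¬ of 0.2 = 0 (operand ≠ 0)
  (p ∧ ¬q) = min(0.1, 0) = 0
  ((r ∨ ¬p) ∧ (p ∧ ¬q)) = min(0.7, 0) = 0
  (q ⊃ ((r ∨ ¬p) ∧ (p ∧ ¬q))): 0.2 > 0, so result = 0
  ¬(q ⊃ ((r ∨ ¬p) ∧ (p ∧ ¬q))): Gödel ¬ of 0 = 1 (operand is 0)
  ¬¬(q ⊃ ((r ∨ ¬p) ∧ (p ∧ ¬q))): Gödel ¬ of 1 = 0 (operand ≠ 0)
  Gödel value = 0
Łukasiewicz evaluation:
  ¬p: Łukasiewicz ¬ gives 1 − 0.1 = 0.9
  (r ∨ ¬p) = max(0.7, 0.9) = 0.9
  ¬q: Łukasiewicz ¬ gives 1 − 0.2 = 0.8
  (p ∧ ¬q) = min(0.1, 0.8) = 0.1
  ((r ∨ ¬p) ∧ (p ∧ ¬q)) = min(0.9, 0.1) = 0.1
  (q ⊃ ((r ∨ ¬p) ∧ (p ∧ ¬q))): min(1, 1 − 0.2 + 0.1) = 0.9
  ¬(q ⊃ ((r ∨ ¬p) ∧ (p ∧ ¬q))): Łukasiewicz ¬ gives 1 − 0.9 = 0.1
  ¬¬(q ⊃ ((r ∨ ¬p) ∧ (p ∧ ¬q))): Łukasiewicz ¬ gives 1 − 0.1 = 0.9
  Łukasiewicz value = 0.9
Difference: 0 − 0.9 = -0.90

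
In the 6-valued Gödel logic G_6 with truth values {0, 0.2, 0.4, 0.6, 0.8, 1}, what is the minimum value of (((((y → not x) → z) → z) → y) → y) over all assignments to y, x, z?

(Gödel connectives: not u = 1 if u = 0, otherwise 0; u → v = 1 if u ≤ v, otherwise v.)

The minimum is attained at y = 0.2, x = 0.2, z = 0:
  not x: Gödel ¬ of 0.2 = 0 (operand ≠ 0)
  (y → not x): 0.2 > 0, so result = 0
  ((y → not x) → z): 0 ≤ 0, so result = 1
  (((y → not x) → z) → z): 1 > 0, so result = 0
  ((((y → not x) → z) → z) → y): 0 ≤ 0.2, so result = 1
  (((((y → not x) → z) → z) → y) → y): 1 > 0.2, so result = 0.2
Checking all 216 assignments confirms none give a value below 0.20.

0.20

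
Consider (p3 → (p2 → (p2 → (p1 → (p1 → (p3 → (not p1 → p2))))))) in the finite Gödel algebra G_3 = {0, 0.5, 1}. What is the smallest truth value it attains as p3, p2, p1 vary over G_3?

Every assignment gives 1. For instance at p3 = 0, p2 = 0, p1 = 0:
  not p1: Gödel ¬ of 0 = 1 (operand is 0)
  (not p1 → p2): 1 > 0, so result = 0
  (p3 → (not p1 → p2)): 0 ≤ 0, so result = 1
  (p1 → (p3 → (not p1 → p2))): 0 ≤ 1, so result = 1
  (p1 → (p1 → (p3 → (not p1 → p2)))): 0 ≤ 1, so result = 1
  (p2 → (p1 → (p1 → (p3 → (not p1 → p2))))): 0 ≤ 1, so result = 1
  (p2 → (p2 → (p1 → (p1 → (p3 → (not p1 → p2)))))): 0 ≤ 1, so result = 1
  (p3 → (p2 → (p2 → (p1 → (p1 → (p3 → (not p1 → p2))))))): 0 ≤ 1, so result = 1
All 27 assignments give value 1 — the formula is a G_3-tautology.

1.00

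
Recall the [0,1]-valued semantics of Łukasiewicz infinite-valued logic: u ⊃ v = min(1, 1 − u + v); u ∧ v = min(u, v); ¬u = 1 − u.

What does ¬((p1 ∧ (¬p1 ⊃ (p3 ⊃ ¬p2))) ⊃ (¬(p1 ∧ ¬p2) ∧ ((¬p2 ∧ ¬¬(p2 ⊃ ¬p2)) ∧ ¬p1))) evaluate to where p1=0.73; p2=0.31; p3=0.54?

¬p1: Łukasiewicz ¬ gives 1 − 0.73 = 0.27
¬p2: Łukasiewicz ¬ gives 1 − 0.31 = 0.69
(p3 ⊃ ¬p2): min(1, 1 − 0.54 + 0.69) = 1
(¬p1 ⊃ (p3 ⊃ ¬p2)): min(1, 1 − 0.27 + 1) = 1
(p1 ∧ (¬p1 ⊃ (p3 ⊃ ¬p2))) = min(0.73, 1) = 0.73
¬p2: Łukasiewicz ¬ gives 1 − 0.31 = 0.69
(p1 ∧ ¬p2) = min(0.73, 0.69) = 0.69
¬(p1 ∧ ¬p2): Łukasiewicz ¬ gives 1 − 0.69 = 0.31
¬p2: Łukasiewicz ¬ gives 1 − 0.31 = 0.69
¬p2: Łukasiewicz ¬ gives 1 − 0.31 = 0.69
(p2 ⊃ ¬p2): min(1, 1 − 0.31 + 0.69) = 1
¬(p2 ⊃ ¬p2): Łukasiewicz ¬ gives 1 − 1 = 0
¬¬(p2 ⊃ ¬p2): Łukasiewicz ¬ gives 1 − 0 = 1
(¬p2 ∧ ¬¬(p2 ⊃ ¬p2)) = min(0.69, 1) = 0.69
¬p1: Łukasiewicz ¬ gives 1 − 0.73 = 0.27
((¬p2 ∧ ¬¬(p2 ⊃ ¬p2)) ∧ ¬p1) = min(0.69, 0.27) = 0.27
(¬(p1 ∧ ¬p2) ∧ ((¬p2 ∧ ¬¬(p2 ⊃ ¬p2)) ∧ ¬p1)) = min(0.31, 0.27) = 0.27
((p1 ∧ (¬p1 ⊃ (p3 ⊃ ¬p2))) ⊃ (¬(p1 ∧ ¬p2) ∧ ((¬p2 ∧ ¬¬(p2 ⊃ ¬p2)) ∧ ¬p1))): min(1, 1 − 0.73 + 0.27) = 0.54
¬((p1 ∧ (¬p1 ⊃ (p3 ⊃ ¬p2))) ⊃ (¬(p1 ∧ ¬p2) ∧ ((¬p2 ∧ ¬¬(p2 ⊃ ¬p2)) ∧ ¬p1))): Łukasiewicz ¬ gives 1 − 0.54 = 0.46

0.46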